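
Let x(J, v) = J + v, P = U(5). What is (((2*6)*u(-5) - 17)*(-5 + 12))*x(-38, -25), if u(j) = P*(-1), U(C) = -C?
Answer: -18963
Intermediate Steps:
P = -5 (P = -1*5 = -5)
u(j) = 5 (u(j) = -5*(-1) = 5)
(((2*6)*u(-5) - 17)*(-5 + 12))*x(-38, -25) = (((2*6)*5 - 17)*(-5 + 12))*(-38 - 25) = ((12*5 - 17)*7)*(-63) = ((60 - 17)*7)*(-63) = (43*7)*(-63) = 301*(-63) = -18963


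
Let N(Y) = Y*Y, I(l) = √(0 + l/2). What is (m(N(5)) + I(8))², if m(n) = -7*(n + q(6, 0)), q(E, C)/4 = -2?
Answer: 13689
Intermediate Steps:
q(E, C) = -8 (q(E, C) = 4*(-2) = -8)
I(l) = √2*√l/2 (I(l) = √(0 + l*(½)) = √(0 + l/2) = √(l/2) = √2*√l/2)
N(Y) = Y²
m(n) = 56 - 7*n (m(n) = -7*(n - 8) = -7*(-8 + n) = 56 - 7*n)
(m(N(5)) + I(8))² = ((56 - 7*5²) + √2*√8/2)² = ((56 - 7*25) + √2*(2*√2)/2)² = ((56 - 175) + 2)² = (-119 + 2)² = (-117)² = 13689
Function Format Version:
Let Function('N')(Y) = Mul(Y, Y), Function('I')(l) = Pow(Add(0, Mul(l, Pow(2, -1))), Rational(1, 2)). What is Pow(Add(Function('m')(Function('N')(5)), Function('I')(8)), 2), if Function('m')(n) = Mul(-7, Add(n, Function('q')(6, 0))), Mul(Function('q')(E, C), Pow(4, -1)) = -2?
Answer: 13689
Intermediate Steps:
Function('q')(E, C) = -8 (Function('q')(E, C) = Mul(4, -2) = -8)
Function('I')(l) = Mul(Rational(1, 2), Pow(2, Rational(1, 2)), Pow(l, Rational(1, 2))) (Function('I')(l) = Pow(Add(0, Mul(l, Rational(1, 2))), Rational(1, 2)) = Pow(Add(0, Mul(Rational(1, 2), l)), Rational(1, 2)) = Pow(Mul(Rational(1, 2), l), Rational(1, 2)) = Mul(Rational(1, 2), Pow(2, Rational(1, 2)), Pow(l, Rational(1, 2))))
Function('N')(Y) = Pow(Y, 2)
Function('m')(n) = Add(56, Mul(-7, n)) (Function('m')(n) = Mul(-7, Add(n, -8)) = Mul(-7, Add(-8, n)) = Add(56, Mul(-7, n)))
Pow(Add(Function('m')(Function('N')(5)), Function('I')(8)), 2) = Pow(Add(Add(56, Mul(-7, Pow(5, 2))), Mul(Rational(1, 2), Pow(2, Rational(1, 2)), Pow(8, Rational(1, 2)))), 2) = Pow(Add(Add(56, Mul(-7, 25)), Mul(Rational(1, 2), Pow(2, Rational(1, 2)), Mul(2, Pow(2, Rational(1, 2))))), 2) = Pow(Add(Add(56, -175), 2), 2) = Pow(Add(-119, 2), 2) = Pow(-117, 2) = 13689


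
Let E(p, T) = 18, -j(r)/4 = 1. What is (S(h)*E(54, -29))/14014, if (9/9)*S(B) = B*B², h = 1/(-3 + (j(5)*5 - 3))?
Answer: -9/123155032 ≈ -7.3079e-8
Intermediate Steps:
j(r) = -4 (j(r) = -4*1 = -4)
h = -1/26 (h = 1/(-3 + (-4*5 - 3)) = 1/(-3 + (-20 - 3)) = 1/(-3 - 23) = 1/(-26) = -1/26 ≈ -0.038462)
S(B) = B³ (S(B) = B*B² = B³)
(S(h)*E(54, -29))/14014 = ((-1/26)³*18)/14014 = -1/17576*18*(1/14014) = -9/8788*1/14014 = -9/123155032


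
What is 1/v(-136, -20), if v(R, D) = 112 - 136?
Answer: -1/24 ≈ -0.041667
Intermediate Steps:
v(R, D) = -24
1/v(-136, -20) = 1/(-24) = -1/24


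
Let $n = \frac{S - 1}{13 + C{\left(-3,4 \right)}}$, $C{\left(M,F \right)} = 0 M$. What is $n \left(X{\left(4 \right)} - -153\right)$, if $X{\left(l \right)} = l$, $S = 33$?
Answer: $\frac{5024}{13} \approx 386.46$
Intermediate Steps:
$C{\left(M,F \right)} = 0$
$n = \frac{32}{13}$ ($n = \frac{33 - 1}{13 + 0} = \frac{32}{13} \approx 2.4615$)
$n \left(X{\left(4 \right)} - -153\right) = \frac{32 \left(4 - -153\right)}{13} = \frac{32 \left(4 + 153\right)}{13} = \frac{32}{13} \cdot 157 = \frac{5024}{13}$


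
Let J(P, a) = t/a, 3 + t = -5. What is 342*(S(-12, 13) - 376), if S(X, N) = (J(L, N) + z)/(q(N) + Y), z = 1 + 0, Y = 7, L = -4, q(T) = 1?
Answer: -6685929/52 ≈ -1.2858e+5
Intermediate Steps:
z = 1
t = -8 (t = -3 - 5 = -8)
J(P, a) = -8/a
S(X, N) = 1/8 - 1/N (S(X, N) = (-8/N + 1)/(1 + 7) = (1 - 8/N)/8 = (1 - 8/N)*(1/8) = 1/8 - 1/N)
342*(S(-12, 13) - 376) = 342*((1/8)*(-8 + 13)/13 - 376) = 342*((1/8)*(1/13)*5 - 376) = 342*(5/104 - 376) = 342*(-39099/104) = -6685929/52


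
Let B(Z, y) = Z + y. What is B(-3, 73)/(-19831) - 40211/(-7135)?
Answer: 113846413/20213455 ≈ 5.6322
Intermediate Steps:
B(-3, 73)/(-19831) - 40211/(-7135) = (-3 + 73)/(-19831) - 40211/(-7135) = 70*(-1/19831) - 40211*(-1/7135) = -10/2833 + 40211/7135 = 113846413/20213455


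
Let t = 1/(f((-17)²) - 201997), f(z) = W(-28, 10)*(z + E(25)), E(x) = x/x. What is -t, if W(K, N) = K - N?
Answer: 1/213017 ≈ 4.6945e-6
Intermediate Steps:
E(x) = 1
f(z) = -38 - 38*z (f(z) = (-28 - 1*10)*(z + 1) = (-28 - 10)*(1 + z) = -38*(1 + z) = -38 - 38*z)
t = -1/213017 (t = 1/((-38 - 38*(-17)²) - 201997) = 1/((-38 - 38*289) - 201997) = 1/((-38 - 10982) - 201997) = 1/(-11020 - 201997) = 1/(-213017) = -1/213017 ≈ -4.6945e-6)
-t = -1*(-1/213017) = 1/213017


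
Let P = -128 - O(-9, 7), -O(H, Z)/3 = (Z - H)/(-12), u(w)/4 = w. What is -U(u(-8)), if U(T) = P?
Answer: 132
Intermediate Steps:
u(w) = 4*w
O(H, Z) = -H/4 + Z/4 (O(H, Z) = -3*(Z - H)/(-12) = -3*(Z - H)*(-1)/12 = -3*(-Z/12 + H/12) = -H/4 + Z/4)
P = -132 (P = -128 - (-1/4*(-9) + (1/4)*7) = -128 - (9/4 + 7/4) = -128 - 1*4 = -128 - 4 = -132)
U(T) = -132
-U(u(-8)) = -1*(-132) = 132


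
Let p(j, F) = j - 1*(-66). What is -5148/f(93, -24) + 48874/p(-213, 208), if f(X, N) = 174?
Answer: -220496/609 ≈ -362.06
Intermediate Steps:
p(j, F) = 66 + j (p(j, F) = j + 66 = 66 + j)
-5148/f(93, -24) + 48874/p(-213, 208) = -5148/174 + 48874/(66 - 213) = -5148*1/174 + 48874/(-147) = -858/29 + 48874*(-1/147) = -858/29 - 6982/21 = -220496/609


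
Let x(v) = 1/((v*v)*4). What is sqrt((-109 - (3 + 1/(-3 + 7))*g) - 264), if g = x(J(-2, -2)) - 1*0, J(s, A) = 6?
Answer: I*sqrt(214861)/24 ≈ 19.314*I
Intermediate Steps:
x(v) = 1/(4*v**2) (x(v) = 1/(v**2*4) = 1/(4*v**2))
g = 1/144 (g = (1/4)/6**2 - 1*0 = (1/4)*(1/36) + 0 = 1/144 + 0 = 1/144 ≈ 0.0069444)
sqrt((-109 - (3 + 1/(-3 + 7))*g) - 264) = sqrt((-109 - (3 + 1/(-3 + 7))/144) - 264) = sqrt((-109 - (3 + 1/4)/144) - 264) = sqrt((-109 - 13/(4*144)) - 264) = sqrt((-109 - 1*13/576) - 264) = sqrt((-109 - 13/576) - 264) = sqrt(-62797/576 - 264) = sqrt(-214861/576) = I*sqrt(214861)/24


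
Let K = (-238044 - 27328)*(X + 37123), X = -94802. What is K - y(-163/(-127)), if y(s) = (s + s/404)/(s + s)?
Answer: 12367564402699/808 ≈ 1.5306e+10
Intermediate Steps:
y(s) = 405/808 (y(s) = (s + s*(1/404))/((2*s)) = (s + s/404)*(1/(2*s)) = (405*s/404)*(1/(2*s)) = 405/808)
K = 15306391588 (K = (-238044 - 27328)*(-94802 + 37123) = -265372*(-57679) = 15306391588)
K - y(-163/(-127)) = 15306391588 - 1*405/808 = 15306391588 - 405/808 = 12367564402699/808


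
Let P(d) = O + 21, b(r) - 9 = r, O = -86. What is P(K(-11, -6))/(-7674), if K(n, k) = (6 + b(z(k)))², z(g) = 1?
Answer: 65/7674 ≈ 0.0084702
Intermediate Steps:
b(r) = 9 + r
K(n, k) = 256 (K(n, k) = (6 + (9 + 1))² = (6 + 10)² = 16² = 256)
P(d) = -65 (P(d) = -86 + 21 = -65)
P(K(-11, -6))/(-7674) = -65/(-7674) = -65*(-1/7674) = 65/7674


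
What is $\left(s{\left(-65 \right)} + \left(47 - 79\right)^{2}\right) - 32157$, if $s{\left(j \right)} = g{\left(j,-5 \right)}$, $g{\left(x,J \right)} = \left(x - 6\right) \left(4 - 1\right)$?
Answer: $-31346$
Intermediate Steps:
$g{\left(x,J \right)} = -18 + 3 x$ ($g{\left(x,J \right)} = \left(-6 + x\right) 3 = -18 + 3 x$)
$s{\left(j \right)} = -18 + 3 j$
$\left(s{\left(-65 \right)} + \left(47 - 79\right)^{2}\right) - 32157 = \left(\left(-18 + 3 \left(-65\right)\right) + \left(47 - 79\right)^{2}\right) - 32157 = \left(\left(-18 - 195\right) + \left(-32\right)^{2}\right) - 32157 = \left(-213 + 1024\right) - 32157 = 811 - 32157 = -31346$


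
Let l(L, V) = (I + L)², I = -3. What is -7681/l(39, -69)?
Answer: -7681/1296 ≈ -5.9267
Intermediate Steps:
l(L, V) = (-3 + L)²
-7681/l(39, -69) = -7681/(-3 + 39)² = -7681/(36²) = -7681/1296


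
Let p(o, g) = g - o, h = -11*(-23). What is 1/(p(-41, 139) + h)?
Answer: 1/433 ≈ 0.0023095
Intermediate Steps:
h = 253
1/(p(-41, 139) + h) = 1/((139 - 1*(-41)) + 253) = 1/((139 + 41) + 253) = 1/(180 + 253) = 1/433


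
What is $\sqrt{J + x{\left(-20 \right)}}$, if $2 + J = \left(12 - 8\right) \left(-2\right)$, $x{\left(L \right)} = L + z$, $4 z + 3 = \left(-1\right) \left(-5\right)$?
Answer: $\frac{i \sqrt{118}}{2} \approx 5.4314 i$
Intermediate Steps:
$z = \frac{1}{2}$ ($z = - \frac{3}{4} + \frac{\left(-1\right) \left(-5\right)}{4} = - \frac{3}{4} + \frac{1}{4} \cdot 5 = - \frac{3}{4} + \frac{5}{4} = \frac{1}{2} \approx 0.5$)
$x{\left(L \right)} = \frac{1}{2} + L$ ($x{\left(L \right)} = L + \frac{1}{2} = \frac{1}{2} + L$)
$J = -10$ ($J = -2 + \left(12 - 8\right) \left(-2\right) = -2 + 4 \left(-2\right) = -2 - 8 = -10$)
$\sqrt{J + x{\left(-20 \right)}} = \sqrt{-10 + \left(\frac{1}{2} - 20\right)} = \sqrt{-10 - \frac{39}{2}} = \sqrt{- \frac{59}{2}} = \frac{i \sqrt{118}}{2}$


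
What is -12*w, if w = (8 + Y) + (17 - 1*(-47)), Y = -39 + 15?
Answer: -576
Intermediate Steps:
Y = -24
w = 48 (w = (8 - 24) + (17 - 1*(-47)) = -16 + (17 + 47) = -16 + 64 = 48)
-12*w = -12*48 = -576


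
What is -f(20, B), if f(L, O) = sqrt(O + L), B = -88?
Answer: -2*I*sqrt(17) ≈ -8.2462*I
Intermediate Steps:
f(L, O) = sqrt(L + O)
-f(20, B) = -sqrt(20 - 88) = -sqrt(-68) = -2*I*sqrt(17)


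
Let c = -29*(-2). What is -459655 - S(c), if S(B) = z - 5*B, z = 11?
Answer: -459376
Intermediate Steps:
c = 58
S(B) = 11 - 5*B
-459655 - S(c) = -459655 - (11 - 5*58) = -459655 - (11 - 290) = -459655 - 1*(-279) = -459655 + 279 = -459376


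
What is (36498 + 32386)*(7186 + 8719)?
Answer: 1095600020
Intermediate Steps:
(36498 + 32386)*(7186 + 8719) = 68884*15905 = 1095600020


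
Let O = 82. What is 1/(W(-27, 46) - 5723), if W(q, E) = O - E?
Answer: -1/5687 ≈ -0.00017584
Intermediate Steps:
W(q, E) = 82 - E
1/(W(-27, 46) - 5723) = 1/((82 - 1*46) - 5723) = 1/((82 - 46) - 5723) = 1/(36 - 5723) = 1/(-5687) = -1/5687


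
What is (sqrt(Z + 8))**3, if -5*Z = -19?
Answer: 59*sqrt(295)/25 ≈ 40.534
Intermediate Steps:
Z = 19/5 (Z = -1/5*(-19) = 19/5 ≈ 3.8000)
(sqrt(Z + 8))**3 = (sqrt(19/5 + 8))**3 = (sqrt(59/5))**3 = (sqrt(295)/5)**3 = 59*sqrt(295)/25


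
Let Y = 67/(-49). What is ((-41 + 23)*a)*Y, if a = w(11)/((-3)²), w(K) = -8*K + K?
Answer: -1474/7 ≈ -210.57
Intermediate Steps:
Y = -67/49 (Y = 67*(-1/49) = -67/49 ≈ -1.3673)
w(K) = -7*K
a = -77/9 (a = (-7*11)/((-3)²) = -77/9 ≈ -8.5556)
((-41 + 23)*a)*Y = ((-41 + 23)*(-77/9))*(-67/49) = -18*(-77/9)*(-67/49) = 154*(-67/49) = -1474/7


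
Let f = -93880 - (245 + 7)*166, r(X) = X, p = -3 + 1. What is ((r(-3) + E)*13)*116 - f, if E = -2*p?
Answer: 137220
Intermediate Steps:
p = -2
E = 4 (E = -2*(-2) = 4)
f = -135712 (f = -93880 - 252*166 = -93880 - 1*41832 = -93880 - 41832 = -135712)
((r(-3) + E)*13)*116 - f = ((-3 + 4)*13)*116 - 1*(-135712) = (1*13)*116 + 135712 = 13*116 + 135712 = 1508 + 135712 = 137220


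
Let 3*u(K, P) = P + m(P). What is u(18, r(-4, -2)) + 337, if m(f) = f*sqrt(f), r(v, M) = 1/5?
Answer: 5056/15 + sqrt(5)/75 ≈ 337.10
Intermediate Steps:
r(v, M) = 1/5
m(f) = f**(3/2)
u(K, P) = P/3 + P**(3/2)/3 (u(K, P) = (P + P**(3/2))/3 = P/3 + P**(3/2)/3)
u(18, r(-4, -2)) + 337 = ((1/3)*(1/5) + (1/5)**(3/2)/3) + 337 = (1/15 + (sqrt(5)/25)/3) + 337 = (1/15 + sqrt(5)/75) + 337 = 5056/15 + sqrt(5)/75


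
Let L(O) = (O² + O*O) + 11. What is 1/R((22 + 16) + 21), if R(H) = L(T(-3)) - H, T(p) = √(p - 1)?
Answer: -1/56 ≈ -0.017857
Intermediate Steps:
T(p) = √(-1 + p)
L(O) = 11 + 2*O² (L(O) = (O² + O²) + 11 = 2*O² + 11 = 11 + 2*O²)
R(H) = 3 - H (R(H) = (11 + 2*(√(-1 - 3))²) - H = (11 + 2*(√(-4))²) - H = (11 + 2*(2*I)²) - H = (11 + 2*(-4)) - H = (11 - 8) - H = 3 - H)
1/R((22 + 16) + 21) = 1/(3 - ((22 + 16) + 21)) = 1/(3 - (38 + 21)) = 1/(3 - 1*59) = 1/(3 - 59) = 1/(-56) = -1/56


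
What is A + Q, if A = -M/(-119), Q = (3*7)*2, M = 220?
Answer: 5218/119 ≈ 43.849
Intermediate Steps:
Q = 42 (Q = 21*2 = 42)
A = 220/119 (A = -1*220/(-119) = -220*(-1/119) = 220/119 ≈ 1.8487)
A + Q = 220/119 + 42 = 5218/119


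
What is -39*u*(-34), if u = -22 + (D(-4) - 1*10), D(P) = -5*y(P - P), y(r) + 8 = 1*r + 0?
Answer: 10608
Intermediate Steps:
y(r) = -8 + r (y(r) = -8 + (1*r + 0) = -8 + (r + 0) = -8 + r)
D(P) = 40 (D(P) = -5*(-8 + (P - P)) = -5*(-8 + 0) = -5*(-8) = 40)
u = 8 (u = -22 + (40 - 1*10) = -22 + (40 - 10) = -22 + 30 = 8)
-39*u*(-34) = -39*8*(-34) = -312*(-34) = 10608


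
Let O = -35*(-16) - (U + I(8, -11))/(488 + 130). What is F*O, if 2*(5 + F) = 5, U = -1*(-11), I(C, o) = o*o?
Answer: -144145/103 ≈ -1399.5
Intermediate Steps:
I(C, o) = o²
U = 11
F = -5/2 (F = -5 + (½)*5 = -5 + 5/2 = -5/2 ≈ -2.5000)
O = 57658/103 (O = -35*(-16) - (11 + (-11)²)/(488 + 130) = 560 - (11 + 121)/618 = 560 - 132/618 = 560 - 1*22/103 = 560 - 22/103 = 57658/103 ≈ 559.79)
F*O = -5/2*57658/103 = -144145/103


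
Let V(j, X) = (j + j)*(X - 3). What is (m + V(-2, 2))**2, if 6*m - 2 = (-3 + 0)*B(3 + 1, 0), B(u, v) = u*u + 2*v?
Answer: 121/9 ≈ 13.444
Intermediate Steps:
B(u, v) = u**2 + 2*v
m = -23/3 (m = 1/3 + ((-3 + 0)*((3 + 1)**2 + 2*0))/6 = 1/3 + (-3*(4**2 + 0))/6 = 1/3 + (-3*(16 + 0))/6 = 1/3 + (-3*16)/6 = 1/3 + (1/6)*(-48) = 1/3 - 8 = -23/3 ≈ -7.6667)
V(j, X) = 2*j*(-3 + X) (V(j, X) = (2*j)*(-3 + X) = 2*j*(-3 + X))
(m + V(-2, 2))**2 = (-23/3 + 2*(-2)*(-3 + 2))**2 = (-23/3 + 2*(-2)*(-1))**2 = (-23/3 + 4)**2 = (-11/3)**2 = 121/9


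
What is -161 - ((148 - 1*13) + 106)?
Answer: -402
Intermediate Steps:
-161 - ((148 - 1*13) + 106) = -161 - ((148 - 13) + 106) = -161 - (135 + 106) = -161 - 1*241 = -161 - 241 = -402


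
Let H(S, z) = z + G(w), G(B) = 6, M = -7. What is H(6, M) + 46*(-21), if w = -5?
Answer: -967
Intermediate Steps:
H(S, z) = 6 + z (H(S, z) = z + 6 = 6 + z)
H(6, M) + 46*(-21) = (6 - 7) + 46*(-21) = -1 - 966 = -967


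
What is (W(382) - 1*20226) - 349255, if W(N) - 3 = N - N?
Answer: -369478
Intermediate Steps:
W(N) = 3 (W(N) = 3 + (N - N) = 3 + 0 = 3)
(W(382) - 1*20226) - 349255 = (3 - 1*20226) - 349255 = (3 - 20226) - 349255 = -20223 - 349255 = -369478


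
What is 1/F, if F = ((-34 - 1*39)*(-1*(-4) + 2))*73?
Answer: -1/31974 ≈ -3.1275e-5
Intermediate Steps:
F = -31974 (F = ((-34 - 39)*(4 + 2))*73 = -73*6*73 = -438*73 = -31974)
1/F = 1/(-31974) = -1/31974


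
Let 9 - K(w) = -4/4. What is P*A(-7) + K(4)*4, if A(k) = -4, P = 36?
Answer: -104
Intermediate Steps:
K(w) = 10 (K(w) = 9 - (-4)/4 = 9 - 1*(-1) = 9 + 1 = 10)
P*A(-7) + K(4)*4 = 36*(-4) + 10*4 = -144 + 40 = -104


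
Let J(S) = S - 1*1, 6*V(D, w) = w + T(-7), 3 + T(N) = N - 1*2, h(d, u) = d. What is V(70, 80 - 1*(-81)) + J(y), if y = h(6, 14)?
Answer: 179/6 ≈ 29.833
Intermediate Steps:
y = 6
T(N) = -5 + N (T(N) = -3 + (N - 1*2) = -3 + (N - 2) = -3 + (-2 + N) = -5 + N)
V(D, w) = -2 + w/6 (V(D, w) = (w + (-5 - 7))/6 = (w - 12)/6 = (-12 + w)/6 = -2 + w/6)
J(S) = -1 + S (J(S) = S - 1 = -1 + S)
V(70, 80 - 1*(-81)) + J(y) = (-2 + (80 - 1*(-81))/6) + (-1 + 6) = (-2 + (80 + 81)/6) + 5 = (-2 + (⅙)*161) + 5 = (-2 + 161/6) + 5 = 149/6 + 5 = 179/6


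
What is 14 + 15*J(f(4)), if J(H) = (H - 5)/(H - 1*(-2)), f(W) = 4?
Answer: 23/2 ≈ 11.500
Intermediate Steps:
J(H) = (-5 + H)/(2 + H) (J(H) = (-5 + H)/(H + 2) = (-5 + H)/(2 + H))
14 + 15*J(f(4)) = 14 + 15*((-5 + 4)/(2 + 4)) = 14 + 15*(-1/6) = 14 - 5/2 = 23/2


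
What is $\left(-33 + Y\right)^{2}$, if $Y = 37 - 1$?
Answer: $9$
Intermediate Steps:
$Y = 36$
$\left(-33 + Y\right)^{2} = \left(-33 + 36\right)^{2} = 3^{2} = 9$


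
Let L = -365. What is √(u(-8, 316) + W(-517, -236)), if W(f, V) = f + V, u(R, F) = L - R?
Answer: I*√1110 ≈ 33.317*I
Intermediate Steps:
u(R, F) = -365 - R
W(f, V) = V + f
√(u(-8, 316) + W(-517, -236)) = √((-365 - 1*(-8)) + (-236 - 517)) = √((-365 + 8) - 753) = √(-357 - 753) = √(-1110) = I*√1110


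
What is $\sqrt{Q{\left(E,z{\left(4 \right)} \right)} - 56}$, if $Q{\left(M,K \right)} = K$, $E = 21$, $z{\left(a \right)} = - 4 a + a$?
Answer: $2 i \sqrt{17} \approx 8.2462 i$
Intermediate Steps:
$z{\left(a \right)} = - 3 a$
$\sqrt{Q{\left(E,z{\left(4 \right)} \right)} - 56} = \sqrt{\left(-3\right) 4 - 56} = \sqrt{-12 - 56} = \sqrt{-68} = 2 i \sqrt{17}$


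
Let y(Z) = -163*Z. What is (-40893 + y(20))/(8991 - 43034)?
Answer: 44153/34043 ≈ 1.2970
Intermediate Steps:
(-40893 + y(20))/(8991 - 43034) = (-40893 - 163*20)/(8991 - 43034) = (-40893 - 3260)/(-34043) = -44153*(-1/34043) = 44153/34043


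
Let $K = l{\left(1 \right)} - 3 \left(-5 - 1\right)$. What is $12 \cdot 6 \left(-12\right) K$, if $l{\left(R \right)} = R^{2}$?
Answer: $-16416$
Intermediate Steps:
$K = 19$ ($K = 1^{2} - 3 \left(-5 - 1\right) = 1 - 3 \left(-6\right) = 1 - -18 = 1 + 18 = 19$)
$12 \cdot 6 \left(-12\right) K = 12 \cdot 6 \left(-12\right) 19 = 72 \left(-12\right) 19 = \left(-864\right) 19 = -16416$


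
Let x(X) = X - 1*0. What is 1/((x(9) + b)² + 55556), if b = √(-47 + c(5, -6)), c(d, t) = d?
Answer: 55595/3090817633 - 18*I*√42/3090817633 ≈ 1.7987e-5 - 3.7742e-8*I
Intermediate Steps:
x(X) = X (x(X) = X + 0 = X)
b = I*√42 (b = √(-47 + 5) = √(-42) = I*√42 ≈ 6.4807*I)
1/((x(9) + b)² + 55556) = 1/((9 + I*√42)² + 55556) = 1/(55556 + (9 + I*√42)²)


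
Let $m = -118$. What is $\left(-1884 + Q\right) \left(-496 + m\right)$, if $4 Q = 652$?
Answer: $1056694$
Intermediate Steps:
$Q = 163$ ($Q = \frac{1}{4} \cdot 652 = 163$)
$\left(-1884 + Q\right) \left(-496 + m\right) = \left(-1884 + 163\right) \left(-496 - 118\right) = \left(-1721\right) \left(-614\right) = 1056694$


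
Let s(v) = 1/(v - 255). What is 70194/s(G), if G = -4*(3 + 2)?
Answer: -19303350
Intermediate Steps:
G = -20 (G = -4*5 = -20)
s(v) = 1/(-255 + v)
70194/s(G) = 70194/(1/(-255 - 20)) = 70194/(1/(-275)) = 70194/(-1/275) = 70194*(-275) = -19303350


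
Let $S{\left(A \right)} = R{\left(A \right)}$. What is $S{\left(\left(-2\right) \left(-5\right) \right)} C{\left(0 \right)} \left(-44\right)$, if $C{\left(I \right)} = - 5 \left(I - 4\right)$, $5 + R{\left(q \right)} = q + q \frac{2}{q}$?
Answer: $-6160$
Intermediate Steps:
$R{\left(q \right)} = -3 + q$ ($R{\left(q \right)} = -5 + \left(q + q \frac{2}{q}\right) = -5 + \left(q + 2\right) = -5 + \left(2 + q\right) = -3 + q$)
$C{\left(I \right)} = 20 - 5 I$ ($C{\left(I \right)} = - 5 \left(-4 + I\right) = 20 - 5 I$)
$S{\left(A \right)} = -3 + A$
$S{\left(\left(-2\right) \left(-5\right) \right)} C{\left(0 \right)} \left(-44\right) = \left(-3 - -10\right) \left(20 - 0\right) \left(-44\right) = \left(-3 + 10\right) \left(20 + 0\right) \left(-44\right) = 7 \cdot 20 \left(-44\right) = 140 \left(-44\right) = -6160$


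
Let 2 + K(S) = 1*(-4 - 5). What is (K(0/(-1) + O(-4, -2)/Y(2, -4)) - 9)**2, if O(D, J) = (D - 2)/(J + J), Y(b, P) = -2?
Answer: 400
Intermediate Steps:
O(D, J) = (-2 + D)/(2*J) (O(D, J) = (-2 + D)/((2*J)) = (-2 + D)*(1/(2*J)) = (-2 + D)/(2*J))
K(S) = -11 (K(S) = -2 + 1*(-4 - 5) = -2 + 1*(-9) = -2 - 9 = -11)
(K(0/(-1) + O(-4, -2)/Y(2, -4)) - 9)**2 = (-11 - 9)**2 = (-20)**2 = 400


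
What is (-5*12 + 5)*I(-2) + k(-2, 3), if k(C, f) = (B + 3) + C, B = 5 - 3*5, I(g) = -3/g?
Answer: -183/2 ≈ -91.500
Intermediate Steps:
B = -10 (B = 5 - 15 = -10)
k(C, f) = -7 + C (k(C, f) = (-10 + 3) + C = -7 + C)
(-5*12 + 5)*I(-2) + k(-2, 3) = (-5*12 + 5)*(-3/(-2)) + (-7 - 2) = (-60 + 5)*(-3*(-1/2)) - 9 = -55*3/2 - 9 = -165/2 - 9 = -183/2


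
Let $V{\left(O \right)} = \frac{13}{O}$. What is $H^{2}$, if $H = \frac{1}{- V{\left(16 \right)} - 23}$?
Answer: $\frac{256}{145161} \approx 0.0017636$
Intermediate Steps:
$H = - \frac{16}{381}$ ($H = \frac{1}{- \frac{13}{16} - 23} = \frac{1}{- \frac{381}{16}} = - \frac{16}{381} \approx -0.041995$)
$H^{2} = \left(- \frac{16}{381}\right)^{2} = \frac{256}{145161}$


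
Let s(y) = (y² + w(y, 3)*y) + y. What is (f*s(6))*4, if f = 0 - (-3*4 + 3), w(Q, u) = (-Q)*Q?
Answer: -6264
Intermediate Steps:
w(Q, u) = -Q²
s(y) = y + y² - y³ (s(y) = (y² + (-y²)*y) + y = (y² - y³) + y = y + y² - y³)
f = 9 (f = 0 - (-12 + 3) = 0 - 1*(-9) = 0 + 9 = 9)
(f*s(6))*4 = (9*(6*(1 + 6 - 1*6²)))*4 = (9*(6*(1 + 6 - 1*36)))*4 = (9*(6*(1 + 6 - 36)))*4 = (9*(6*(-29)))*4 = (9*(-174))*4 = -1566*4 = -6264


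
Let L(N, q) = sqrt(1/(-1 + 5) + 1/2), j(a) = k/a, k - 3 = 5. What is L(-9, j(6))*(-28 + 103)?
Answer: 75*sqrt(3)/2 ≈ 64.952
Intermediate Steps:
k = 8 (k = 3 + 5 = 8)
j(a) = 8/a
L(N, q) = sqrt(3)/2 (L(N, q) = sqrt(1/4 + 1/2) = sqrt(3/4) = sqrt(3)/2)
L(-9, j(6))*(-28 + 103) = (sqrt(3)/2)*(-28 + 103) = (sqrt(3)/2)*75 = 75*sqrt(3)/2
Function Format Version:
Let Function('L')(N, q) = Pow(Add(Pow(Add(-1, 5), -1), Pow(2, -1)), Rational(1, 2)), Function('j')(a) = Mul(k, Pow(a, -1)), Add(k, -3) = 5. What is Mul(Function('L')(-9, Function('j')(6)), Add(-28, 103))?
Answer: Mul(Rational(75, 2), Pow(3, Rational(1, 2))) ≈ 64.952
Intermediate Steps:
k = 8 (k = Add(3, 5) = 8)
Function('j')(a) = Mul(8, Pow(a, -1))
Function('L')(N, q) = Mul(Rational(1, 2), Pow(3, Rational(1, 2))) (Function('L')(N, q) = Pow(Add(Pow(4, -1), Rational(1, 2)), Rational(1, 2)) = Pow(Add(Rational(1, 4), Rational(1, 2)), Rational(1, 2)) = Pow(Rational(3, 4), Rational(1, 2)) = Mul(Rational(1, 2), Pow(3, Rational(1, 2))))
Mul(Function('L')(-9, Function('j')(6)), Add(-28, 103)) = Mul(Mul(Rational(1, 2), Pow(3, Rational(1, 2))), Add(-28, 103)) = Mul(Mul(Rational(1, 2), Pow(3, Rational(1, 2))), 75) = Mul(Rational(75, 2), Pow(3, Rational(1, 2)))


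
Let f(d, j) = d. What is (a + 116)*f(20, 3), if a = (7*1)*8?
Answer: 3440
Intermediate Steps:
a = 56 (a = 7*8 = 56)
(a + 116)*f(20, 3) = (56 + 116)*20 = 172*20 = 3440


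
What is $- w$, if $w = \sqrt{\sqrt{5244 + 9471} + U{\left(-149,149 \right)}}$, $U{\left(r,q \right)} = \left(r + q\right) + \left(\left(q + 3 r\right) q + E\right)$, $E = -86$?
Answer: $- i \sqrt{44488 - 3 \sqrt{1635}} \approx - 210.63 i$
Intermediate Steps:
$U{\left(r,q \right)} = -86 + q + r + q \left(q + 3 r\right)$ ($U{\left(r,q \right)} = \left(r + q\right) + \left(\left(q + 3 r\right) q - 86\right) = \left(q + r\right) + \left(q \left(q + 3 r\right) - 86\right) = \left(q + r\right) + \left(-86 + q \left(q + 3 r\right)\right) = -86 + q + r + q \left(q + 3 r\right)$)
$w = \sqrt{-44488 + 3 \sqrt{1635}}$ ($w = \sqrt{\sqrt{5244 + 9471} + \left(-86 + 149 - 149 + 149^{2} + 3 \cdot 149 \left(-149\right)\right)} = \sqrt{\sqrt{14715} - 44488} = \sqrt{3 \sqrt{1635} - 44488} = \sqrt{-44488 + 3 \sqrt{1635}} \approx 210.63 i$)
$- w = - \sqrt{-44488 + 3 \sqrt{1635}}$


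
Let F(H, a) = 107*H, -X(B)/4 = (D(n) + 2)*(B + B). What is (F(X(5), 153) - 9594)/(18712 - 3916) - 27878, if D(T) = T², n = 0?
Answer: -206250521/7398 ≈ -27879.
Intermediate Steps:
X(B) = -16*B (X(B) = -4*(0² + 2)*(B + B) = -4*(0 + 2)*2*B = -8*2*B = -16*B)
(F(X(5), 153) - 9594)/(18712 - 3916) - 27878 = (107*(-16*5) - 9594)/(18712 - 3916) - 27878 = (107*(-80) - 9594)/14796 - 27878 = (-8560 - 9594)*(1/14796) - 27878 = -18154*1/14796 - 27878 = -9077/7398 - 27878 = -206250521/7398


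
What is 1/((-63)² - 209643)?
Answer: -1/205674 ≈ -4.8621e-6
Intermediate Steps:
1/((-63)² - 209643) = 1/(3969 - 209643) = 1/(-205674) = -1/205674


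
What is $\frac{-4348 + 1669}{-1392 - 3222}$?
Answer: $\frac{893}{1538} \approx 0.58062$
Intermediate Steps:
$\frac{-4348 + 1669}{-1392 - 3222} = - \frac{2679}{-4614} = \left(-2679\right) \left(- \frac{1}{4614}\right) = \frac{893}{1538}$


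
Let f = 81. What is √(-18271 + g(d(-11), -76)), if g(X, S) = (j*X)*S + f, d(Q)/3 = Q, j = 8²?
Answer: √142322 ≈ 377.26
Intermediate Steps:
j = 64
d(Q) = 3*Q
g(X, S) = 81 + 64*S*X (g(X, S) = (64*X)*S + 81 = 64*S*X + 81 = 81 + 64*S*X)
√(-18271 + g(d(-11), -76)) = √(-18271 + (81 + 64*(-76)*(3*(-11)))) = √(-18271 + (81 + 64*(-76)*(-33))) = √(-18271 + (81 + 160512)) = √(-18271 + 160593) = √142322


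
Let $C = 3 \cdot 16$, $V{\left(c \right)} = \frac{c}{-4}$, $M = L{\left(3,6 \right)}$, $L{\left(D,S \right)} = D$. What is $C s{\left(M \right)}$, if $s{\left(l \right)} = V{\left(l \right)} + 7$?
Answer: $300$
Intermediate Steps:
$M = 3$
$V{\left(c \right)} = - \frac{c}{4}$ ($V{\left(c \right)} = c \left(- \frac{1}{4}\right) = - \frac{c}{4}$)
$s{\left(l \right)} = 7 - \frac{l}{4}$ ($s{\left(l \right)} = - \frac{l}{4} + 7 = 7 - \frac{l}{4}$)
$C = 48$
$C s{\left(M \right)} = 48 \left(7 - \frac{3}{4}\right) = 48 \cdot \frac{25}{4} = 300$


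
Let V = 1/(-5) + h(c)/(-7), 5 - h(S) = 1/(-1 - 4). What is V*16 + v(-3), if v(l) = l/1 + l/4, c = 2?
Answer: -2637/140 ≈ -18.836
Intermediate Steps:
h(S) = 26/5 (h(S) = 5 - 1/(-1 - 4) = 5 - 1/(-5) = 5 - 1*(-⅕) = 5 + ⅕ = 26/5)
v(l) = 5*l/4 (v(l) = l*1 + l*(¼) = l + l/4 = 5*l/4)
V = -33/35 (V = 1/(-5) + (26/5)/(-7) = 1*(-⅕) + (26/5)*(-⅐) = -⅕ - 26/35 = -33/35 ≈ -0.94286)
V*16 + v(-3) = -33/35*16 + (5/4)*(-3) = -528/35 - 15/4 = -2637/140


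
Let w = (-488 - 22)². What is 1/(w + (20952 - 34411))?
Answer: 1/246641 ≈ 4.0545e-6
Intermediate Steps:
w = 260100 (w = (-510)² = 260100)
1/(w + (20952 - 34411)) = 1/(260100 + (20952 - 34411)) = 1/(260100 - 13459) = 1/246641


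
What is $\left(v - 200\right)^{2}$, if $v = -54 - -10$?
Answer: $59536$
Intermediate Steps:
$v = -44$ ($v = -54 + 10 = -44$)
$\left(v - 200\right)^{2} = \left(-44 - 200\right)^{2} = \left(-244\right)^{2} = 59536$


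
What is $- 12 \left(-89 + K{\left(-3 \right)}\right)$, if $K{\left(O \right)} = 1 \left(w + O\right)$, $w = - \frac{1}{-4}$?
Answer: $1101$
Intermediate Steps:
$w = \frac{1}{4}$ ($w = \left(-1\right) \left(- \frac{1}{4}\right) = \frac{1}{4} \approx 0.25$)
$K{\left(O \right)} = \frac{1}{4} + O$ ($K{\left(O \right)} = 1 \left(\frac{1}{4} + O\right) = \frac{1}{4} + O$)
$- 12 \left(-89 + K{\left(-3 \right)}\right) = - 12 \left(-89 + \left(\frac{1}{4} - 3\right)\right) = - 12 \left(-89 - \frac{11}{4}\right) = \left(-12\right) \left(- \frac{367}{4}\right) = 1101$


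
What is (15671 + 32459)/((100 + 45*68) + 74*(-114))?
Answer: -24065/2638 ≈ -9.1224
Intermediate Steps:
(15671 + 32459)/((100 + 45*68) + 74*(-114)) = 48130/((100 + 3060) - 8436) = 48130/(3160 - 8436) = 48130/(-5276) = 48130*(-1/5276) = -24065/2638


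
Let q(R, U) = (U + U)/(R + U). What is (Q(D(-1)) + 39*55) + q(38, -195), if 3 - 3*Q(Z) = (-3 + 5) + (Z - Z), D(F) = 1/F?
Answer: 1011622/471 ≈ 2147.8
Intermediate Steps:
q(R, U) = 2*U/(R + U) (q(R, U) = (2*U)/(R + U) = 2*U/(R + U))
D(F) = 1/F
Q(Z) = ⅓ (Q(Z) = 1 - ((-3 + 5) + (Z - Z))/3 = 1 - (2 + 0)/3 = 1 - ⅓*2 = 1 - ⅔ = ⅓)
(Q(D(-1)) + 39*55) + q(38, -195) = (⅓ + 39*55) + 2*(-195)/(38 - 195) = (⅓ + 2145) + 2*(-195)/(-157) = 6436/3 + 2*(-195)*(-1/157) = 6436/3 + 390/157 = 1011622/471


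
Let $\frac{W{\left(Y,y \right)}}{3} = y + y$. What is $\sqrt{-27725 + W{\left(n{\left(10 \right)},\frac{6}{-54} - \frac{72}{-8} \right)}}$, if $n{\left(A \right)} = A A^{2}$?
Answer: $\frac{i \sqrt{249045}}{3} \approx 166.35 i$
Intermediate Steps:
$n{\left(A \right)} = A^{3}$
$W{\left(Y,y \right)} = 6 y$ ($W{\left(Y,y \right)} = 3 \left(y + y\right) = 3 \cdot 2 y = 6 y$)
$\sqrt{-27725 + W{\left(n{\left(10 \right)},\frac{6}{-54} - \frac{72}{-8} \right)}} = \sqrt{-27725 + 6 \left(\frac{6}{-54} - \frac{72}{-8}\right)} = \sqrt{-27725 + 6 \left(6 \left(- \frac{1}{54}\right) - -9\right)} = \sqrt{-27725 + 6 \left(- \frac{1}{9} + 9\right)} = \sqrt{-27725 + 6 \cdot \frac{80}{9}} = \sqrt{-27725 + \frac{160}{3}} = \sqrt{- \frac{83015}{3}} = \frac{i \sqrt{249045}}{3}$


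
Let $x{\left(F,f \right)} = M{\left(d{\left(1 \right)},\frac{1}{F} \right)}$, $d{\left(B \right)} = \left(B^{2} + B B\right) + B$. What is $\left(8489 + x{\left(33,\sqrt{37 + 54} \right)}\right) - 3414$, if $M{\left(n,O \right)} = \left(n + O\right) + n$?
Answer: $\frac{167674}{33} \approx 5081.0$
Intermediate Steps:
$d{\left(B \right)} = B + 2 B^{2}$ ($d{\left(B \right)} = \left(B^{2} + B^{2}\right) + B = 2 B^{2} + B = B + 2 B^{2}$)
$M{\left(n,O \right)} = O + 2 n$ ($M{\left(n,O \right)} = \left(O + n\right) + n = O + 2 n$)
$x{\left(F,f \right)} = 6 + \frac{1}{F}$ ($x{\left(F,f \right)} = \frac{1}{F} + 2 \cdot 1 \left(1 + 2 \cdot 1\right) = \frac{1}{F} + 2 \cdot 1 \left(1 + 2\right) = \frac{1}{F} + 2 \cdot 1 \cdot 3 = \frac{1}{F} + 2 \cdot 3 = \frac{1}{F} + 6 = 6 + \frac{1}{F}$)
$\left(8489 + x{\left(33,\sqrt{37 + 54} \right)}\right) - 3414 = \left(8489 + \left(6 + \frac{1}{33}\right)\right) - 3414 = \left(8489 + \frac{199}{33}\right) - 3414 = \frac{280336}{33} - 3414 = \frac{167674}{33}$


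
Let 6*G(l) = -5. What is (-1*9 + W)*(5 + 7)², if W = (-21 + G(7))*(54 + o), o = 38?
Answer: -290544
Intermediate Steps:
G(l) = -⅚ (G(l) = (⅙)*(-5) = -⅚)
W = -6026/3 (W = (-21 - ⅚)*(54 + 38) = -131/6*92 = -6026/3 ≈ -2008.7)
(-1*9 + W)*(5 + 7)² = (-1*9 - 6026/3)*(5 + 7)² = (-9 - 6026/3)*12² = -6053/3*144 = -290544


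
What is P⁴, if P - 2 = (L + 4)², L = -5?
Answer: 81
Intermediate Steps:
P = 3 (P = 2 + (-5 + 4)² = 2 + (-1)² = 2 + 1 = 3)
P⁴ = 3⁴ = 81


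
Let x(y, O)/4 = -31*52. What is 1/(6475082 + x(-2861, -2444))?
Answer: 1/6468634 ≈ 1.5459e-7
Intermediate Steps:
x(y, O) = -6448 (x(y, O) = 4*(-31*52) = 4*(-1612) = -6448)
1/(6475082 + x(-2861, -2444)) = 1/(6475082 - 6448) = 1/6468634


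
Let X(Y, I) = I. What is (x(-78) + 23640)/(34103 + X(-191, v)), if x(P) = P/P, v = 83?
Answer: 23641/34186 ≈ 0.69154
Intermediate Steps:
x(P) = 1
(x(-78) + 23640)/(34103 + X(-191, v)) = (1 + 23640)/(34103 + 83) = 23641/34186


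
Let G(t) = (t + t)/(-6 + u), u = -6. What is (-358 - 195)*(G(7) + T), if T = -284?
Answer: 946183/6 ≈ 1.5770e+5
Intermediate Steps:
G(t) = -t/6 (G(t) = (t + t)/(-6 - 6) = (2*t)/(-12) = (2*t)*(-1/12) = -t/6)
(-358 - 195)*(G(7) + T) = (-358 - 195)*(-⅙*7 - 284) = -553*(-7/6 - 284) = -553*(-1711/6) = 946183/6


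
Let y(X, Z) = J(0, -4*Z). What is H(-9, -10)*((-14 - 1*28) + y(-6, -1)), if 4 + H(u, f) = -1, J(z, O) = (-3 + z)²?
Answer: 165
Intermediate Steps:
H(u, f) = -5 (H(u, f) = -4 - 1 = -5)
y(X, Z) = 9 (y(X, Z) = (-3 + 0)² = (-3)² = 9)
H(-9, -10)*((-14 - 1*28) + y(-6, -1)) = -5*((-14 - 1*28) + 9) = -5*((-14 - 28) + 9) = -5*(-42 + 9) = -5*(-33) = 165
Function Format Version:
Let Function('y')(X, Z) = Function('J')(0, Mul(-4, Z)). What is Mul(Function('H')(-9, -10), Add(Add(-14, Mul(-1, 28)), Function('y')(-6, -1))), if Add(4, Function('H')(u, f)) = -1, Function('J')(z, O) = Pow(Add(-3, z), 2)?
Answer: 165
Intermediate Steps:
Function('H')(u, f) = -5 (Function('H')(u, f) = Add(-4, -1) = -5)
Function('y')(X, Z) = 9 (Function('y')(X, Z) = Pow(Add(-3, 0), 2) = Pow(-3, 2) = 9)
Mul(Function('H')(-9, -10), Add(Add(-14, Mul(-1, 28)), Function('y')(-6, -1))) = Mul(-5, Add(Add(-14, Mul(-1, 28)), 9)) = Mul(-5, Add(Add(-14, -28), 9)) = Mul(-5, Add(-42, 9)) = Mul(-5, -33) = 165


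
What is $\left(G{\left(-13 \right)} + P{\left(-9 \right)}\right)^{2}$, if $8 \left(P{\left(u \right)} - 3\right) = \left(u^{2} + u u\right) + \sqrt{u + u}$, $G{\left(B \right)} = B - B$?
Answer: $\frac{17289}{32} + \frac{279 i \sqrt{2}}{16} \approx 540.28 + 24.66 i$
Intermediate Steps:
$G{\left(B \right)} = 0$
$P{\left(u \right)} = 3 + \frac{u^{2}}{4} + \frac{\sqrt{2} \sqrt{u}}{8}$ ($P{\left(u \right)} = 3 + \frac{\left(u^{2} + u u\right) + \sqrt{u + u}}{8} = 3 + \frac{\left(u^{2} + u^{2}\right) + \sqrt{2 u}}{8} = 3 + \frac{2 u^{2} + \sqrt{2} \sqrt{u}}{8} = 3 + \left(\frac{u^{2}}{4} + \frac{\sqrt{2} \sqrt{u}}{8}\right) = 3 + \frac{u^{2}}{4} + \frac{\sqrt{2} \sqrt{u}}{8}$)
$\left(G{\left(-13 \right)} + P{\left(-9 \right)}\right)^{2} = \left(0 + \left(3 + \frac{\left(-9\right)^{2}}{4} + \frac{\sqrt{2} \sqrt{-9}}{8}\right)\right)^{2} = \left(0 + \left(3 + \frac{1}{4} \cdot 81 + \frac{\sqrt{2} \cdot 3 i}{8}\right)\right)^{2} = \left(0 + \left(3 + \frac{81}{4} + \frac{3 i \sqrt{2}}{8}\right)\right)^{2} = \left(0 + \left(\frac{93}{4} + \frac{3 i \sqrt{2}}{8}\right)\right)^{2} = \left(\frac{93}{4} + \frac{3 i \sqrt{2}}{8}\right)^{2}$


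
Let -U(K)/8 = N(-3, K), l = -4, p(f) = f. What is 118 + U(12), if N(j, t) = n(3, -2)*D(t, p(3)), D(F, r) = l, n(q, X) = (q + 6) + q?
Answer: 502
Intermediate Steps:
n(q, X) = 6 + 2*q (n(q, X) = (6 + q) + q = 6 + 2*q)
D(F, r) = -4
N(j, t) = -48 (N(j, t) = (6 + 2*3)*(-4) = (6 + 6)*(-4) = 12*(-4) = -48)
U(K) = 384 (U(K) = -8*(-48) = 384)
118 + U(12) = 118 + 384 = 502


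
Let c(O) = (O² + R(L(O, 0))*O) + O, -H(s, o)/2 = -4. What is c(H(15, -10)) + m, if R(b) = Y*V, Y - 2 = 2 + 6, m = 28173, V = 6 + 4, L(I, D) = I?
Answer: 29045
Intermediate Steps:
H(s, o) = 8 (H(s, o) = -2*(-4) = 8)
V = 10
Y = 10 (Y = 2 + (2 + 6) = 2 + 8 = 10)
R(b) = 100 (R(b) = 10*10 = 100)
c(O) = O² + 101*O (c(O) = (O² + 100*O) + O = O² + 101*O)
c(H(15, -10)) + m = 8*(101 + 8) + 28173 = 8*109 + 28173 = 872 + 28173 = 29045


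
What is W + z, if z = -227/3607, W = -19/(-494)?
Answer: -2295/93782 ≈ -0.024472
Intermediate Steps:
W = 1/26 (W = -19*(-1/494) = 1/26 ≈ 0.038462)
z = -227/3607 (z = -227*1/3607 = -227/3607 ≈ -0.062933)
W + z = 1/26 - 227/3607 = -2295/93782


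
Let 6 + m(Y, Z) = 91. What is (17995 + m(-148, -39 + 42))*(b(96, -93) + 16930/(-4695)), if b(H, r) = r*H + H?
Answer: -150003142720/939 ≈ -1.5975e+8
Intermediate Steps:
m(Y, Z) = 85 (m(Y, Z) = -6 + 91 = 85)
b(H, r) = H + H*r (b(H, r) = H*r + H = H + H*r)
(17995 + m(-148, -39 + 42))*(b(96, -93) + 16930/(-4695)) = (17995 + 85)*(96*(1 - 93) + 16930/(-4695)) = 18080*(96*(-92) + 16930*(-1/4695)) = 18080*(-8832 - 3386/939) = 18080*(-8296634/939) = -150003142720/939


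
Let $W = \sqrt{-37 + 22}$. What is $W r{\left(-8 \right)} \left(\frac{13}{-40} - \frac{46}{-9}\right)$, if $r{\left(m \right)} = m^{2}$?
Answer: $\frac{13784 i \sqrt{15}}{45} \approx 1186.3 i$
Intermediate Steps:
$W = i \sqrt{15}$ ($W = \sqrt{-15} = i \sqrt{15} \approx 3.873 i$)
$W r{\left(-8 \right)} \left(\frac{13}{-40} - \frac{46}{-9}\right) = i \sqrt{15} \left(-8\right)^{2} \left(\frac{13}{-40} - \frac{46}{-9}\right) = i \sqrt{15} \cdot 64 \left(13 \left(- \frac{1}{40}\right) - - \frac{46}{9}\right) = 64 i \sqrt{15} \left(- \frac{13}{40} + \frac{46}{9}\right) = 64 i \sqrt{15} \cdot \frac{1723}{360} = \frac{13784 i \sqrt{15}}{45}$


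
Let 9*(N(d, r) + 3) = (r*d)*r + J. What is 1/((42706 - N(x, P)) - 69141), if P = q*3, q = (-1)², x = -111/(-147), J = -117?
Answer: -49/1294568 ≈ -3.7850e-5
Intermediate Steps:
x = 37/49 (x = -111*(-1/147) = 37/49 ≈ 0.75510)
q = 1
P = 3 (P = 1*3 = 3)
N(d, r) = -16 + d*r²/9 (N(d, r) = -3 + ((r*d)*r - 117)/9 = -3 + ((d*r)*r - 117)/9 = -3 + (d*r² - 117)/9 = -3 + (-117 + d*r²)/9 = -3 + (-13 + d*r²/9) = -16 + d*r²/9)
1/((42706 - N(x, P)) - 69141) = 1/((42706 - (-16 + (⅑)*(37/49)*3²)) - 69141) = 1/((42706 - (-16 + (⅑)*(37/49)*9)) - 69141) = 1/((42706 - (-16 + 37/49)) - 69141) = 1/((42706 - 1*(-747/49)) - 69141) = 1/((42706 + 747/49) - 69141) = 1/(2093341/49 - 69141) = 1/(-1294568/49) = -49/1294568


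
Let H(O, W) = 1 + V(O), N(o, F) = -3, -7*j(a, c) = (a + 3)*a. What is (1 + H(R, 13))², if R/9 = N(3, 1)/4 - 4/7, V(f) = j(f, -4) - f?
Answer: 44528929/30118144 ≈ 1.4785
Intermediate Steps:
j(a, c) = -a*(3 + a)/7 (j(a, c) = -(a + 3)*a/7 = -(3 + a)*a/7 = -a*(3 + a)/7)
V(f) = -f - f*(3 + f)/7 (V(f) = -f*(3 + f)/7 - f = -f - f*(3 + f)/7)
R = -333/28 (R = 9*(-3/4 - 4/7) = 9*(-3*¼ - 4*⅐) = 9*(-¾ - 4/7) = 9*(-37/28) = -333/28 ≈ -11.893)
H(O, W) = 1 + O*(-10 - O)/7
(1 + H(R, 13))² = (1 + (1 - 10/7*(-333/28) - (-333/28)²/7))² = (1 + (1 + 1665/98 - ⅐*110889/784))² = (1 + (1 + 1665/98 - 110889/5488))² = (1 - 12161/5488)² = (-6673/5488)² = 44528929/30118144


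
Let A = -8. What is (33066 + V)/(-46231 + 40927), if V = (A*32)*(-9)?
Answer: -5895/884 ≈ -6.6685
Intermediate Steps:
V = 2304 (V = -8*32*(-9) = -256*(-9) = 2304)
(33066 + V)/(-46231 + 40927) = (33066 + 2304)/(-46231 + 40927) = 35370/(-5304) = 35370*(-1/5304) = -5895/884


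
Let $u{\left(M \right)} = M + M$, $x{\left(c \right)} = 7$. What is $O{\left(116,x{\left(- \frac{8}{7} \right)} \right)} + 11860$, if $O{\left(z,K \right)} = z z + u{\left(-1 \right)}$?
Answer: $25314$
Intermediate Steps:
$u{\left(M \right)} = 2 M$
$O{\left(z,K \right)} = -2 + z^{2}$ ($O{\left(z,K \right)} = z z + 2 \left(-1\right) = z^{2} - 2 = -2 + z^{2}$)
$O{\left(116,x{\left(- \frac{8}{7} \right)} \right)} + 11860 = \left(-2 + 116^{2}\right) + 11860 = \left(-2 + 13456\right) + 11860 = 13454 + 11860 = 25314$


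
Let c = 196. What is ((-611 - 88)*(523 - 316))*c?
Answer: -28359828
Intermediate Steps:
((-611 - 88)*(523 - 316))*c = ((-611 - 88)*(523 - 316))*196 = -699*207*196 = -144693*196 = -28359828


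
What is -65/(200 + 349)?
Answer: -65/549 ≈ -0.11840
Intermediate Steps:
-65/(200 + 349) = -65/549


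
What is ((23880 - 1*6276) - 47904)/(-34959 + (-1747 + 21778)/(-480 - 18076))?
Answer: 37483120/43247949 ≈ 0.86670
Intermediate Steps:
((23880 - 1*6276) - 47904)/(-34959 + (-1747 + 21778)/(-480 - 18076)) = ((23880 - 6276) - 47904)/(-34959 + 20031/(-18556)) = (17604 - 47904)/(-34959 + 20031*(-1/18556)) = -30300/(-34959 - 20031/18556) = -30300/(-648719235/18556) = -30300*(-18556/648719235) = 37483120/43247949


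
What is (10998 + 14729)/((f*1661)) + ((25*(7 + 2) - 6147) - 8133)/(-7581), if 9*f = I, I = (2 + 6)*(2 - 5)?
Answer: -132782107/33578776 ≈ -3.9543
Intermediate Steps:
I = -24 (I = 8*(-3) = -24)
f = -8/3 (f = (⅑)*(-24) = -8/3 ≈ -2.6667)
(10998 + 14729)/((f*1661)) + ((25*(7 + 2) - 6147) - 8133)/(-7581) = (10998 + 14729)/((-8/3*1661)) + ((25*(7 + 2) - 6147) - 8133)/(-7581) = 25727/(-13288/3) + ((25*9 - 6147) - 8133)*(-1/7581) = 25727*(-3/13288) + ((225 - 6147) - 8133)*(-1/7581) = -77181/13288 + (-5922 - 8133)*(-1/7581) = -77181/13288 - 14055*(-1/7581) = -77181/13288 + 4685/2527 = -132782107/33578776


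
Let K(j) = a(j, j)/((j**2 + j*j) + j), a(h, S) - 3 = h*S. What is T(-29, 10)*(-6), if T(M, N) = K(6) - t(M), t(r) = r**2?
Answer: 5043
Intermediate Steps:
a(h, S) = 3 + S*h (a(h, S) = 3 + h*S = 3 + S*h)
K(j) = (3 + j**2)/(j + 2*j**2) (K(j) = (3 + j*j)/((j**2 + j*j) + j) = (3 + j**2)/((j**2 + j**2) + j) = (3 + j**2)/(2*j**2 + j) = (3 + j**2)/(j + 2*j**2))
T(M, N) = 1/2 - M**2 (T(M, N) = (3 + 6**2)/(6*(1 + 2*6)) - M**2 = (3 + 36)/(6*(1 + 12)) - M**2 = (1/6)*39/13 - M**2 = (1/6)*(1/13)*39 - M**2 = 1/2 - M**2)
T(-29, 10)*(-6) = (1/2 - 1*(-29)**2)*(-6) = (1/2 - 1*841)*(-6) = (1/2 - 841)*(-6) = -1681/2*(-6) = 5043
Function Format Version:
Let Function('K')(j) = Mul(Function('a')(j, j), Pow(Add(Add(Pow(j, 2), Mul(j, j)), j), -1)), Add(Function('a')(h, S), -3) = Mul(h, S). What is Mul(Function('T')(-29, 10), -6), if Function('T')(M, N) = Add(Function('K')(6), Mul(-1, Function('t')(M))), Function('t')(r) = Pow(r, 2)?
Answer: 5043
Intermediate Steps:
Function('a')(h, S) = Add(3, Mul(S, h)) (Function('a')(h, S) = Add(3, Mul(h, S)) = Add(3, Mul(S, h)))
Function('K')(j) = Mul(Pow(Add(j, Mul(2, Pow(j, 2))), -1), Add(3, Pow(j, 2))) (Function('K')(j) = Mul(Add(3, Mul(j, j)), Pow(Add(Add(Pow(j, 2), Mul(j, j)), j), -1)) = Mul(Add(3, Pow(j, 2)), Pow(Add(Add(Pow(j, 2), Pow(j, 2)), j), -1)) = Mul(Add(3, Pow(j, 2)), Pow(Add(Mul(2, Pow(j, 2)), j), -1)) = Mul(Add(3, Pow(j, 2)), Pow(Add(j, Mul(2, Pow(j, 2))), -1)) = Mul(Pow(Add(j, Mul(2, Pow(j, 2))), -1), Add(3, Pow(j, 2))))
Function('T')(M, N) = Add(Rational(1, 2), Mul(-1, Pow(M, 2))) (Function('T')(M, N) = Add(Mul(Pow(6, -1), Pow(Add(1, Mul(2, 6)), -1), Add(3, Pow(6, 2))), Mul(-1, Pow(M, 2))) = Add(Mul(Rational(1, 6), Pow(Add(1, 12), -1), Add(3, 36)), Mul(-1, Pow(M, 2))) = Add(Mul(Rational(1, 6), Pow(13, -1), 39), Mul(-1, Pow(M, 2))) = Add(Mul(Rational(1, 6), Rational(1, 13), 39), Mul(-1, Pow(M, 2))) = Add(Rational(1, 2), Mul(-1, Pow(M, 2))))
Mul(Function('T')(-29, 10), -6) = Mul(Add(Rational(1, 2), Mul(-1, Pow(-29, 2))), -6) = Mul(Add(Rational(1, 2), Mul(-1, 841)), -6) = Mul(Add(Rational(1, 2), -841), -6) = Mul(Rational(-1681, 2), -6) = 5043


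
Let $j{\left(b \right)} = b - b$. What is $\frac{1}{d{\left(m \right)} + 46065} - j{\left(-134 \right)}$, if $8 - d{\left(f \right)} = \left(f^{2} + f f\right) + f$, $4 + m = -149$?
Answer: $- \frac{1}{592} \approx -0.0016892$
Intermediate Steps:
$j{\left(b \right)} = 0$
$m = -153$ ($m = -4 - 149 = -153$)
$d{\left(f \right)} = 8 - f - 2 f^{2}$ ($d{\left(f \right)} = 8 - \left(\left(f^{2} + f f\right) + f\right) = 8 - \left(\left(f^{2} + f^{2}\right) + f\right) = 8 - \left(2 f^{2} + f\right) = 8 - \left(f + 2 f^{2}\right) = 8 - f - 2 f^{2}$)
$\frac{1}{d{\left(m \right)} + 46065} - j{\left(-134 \right)} = \frac{1}{\left(8 - -153 - 2 \left(-153\right)^{2}\right) + 46065} - 0 = \frac{1}{\left(8 + 153 - 46818\right) + 46065} + 0 = \frac{1}{-46657 + 46065} + 0 = \frac{1}{-592} + 0 = - \frac{1}{592} + 0 = - \frac{1}{592}$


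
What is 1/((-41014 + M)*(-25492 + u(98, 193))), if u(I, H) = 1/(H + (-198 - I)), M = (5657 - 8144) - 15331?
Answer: 103/154473829264 ≈ 6.6678e-10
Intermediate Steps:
M = -17818 (M = -2487 - 15331 = -17818)
u(I, H) = 1/(-198 + H - I)
1/((-41014 + M)*(-25492 + u(98, 193))) = 1/((-41014 - 17818)*(-25492 + 1/(-198 + 193 - 1*98))) = 1/(-58832*(-25492 + 1/(-198 + 193 - 98))) = 1/(-58832*(-25492 + 1/(-103))) = 1/(-58832*(-25492 - 1/103)) = 1/(-58832*(-2625677/103)) = 1/(154473829264/103) = 103/154473829264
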